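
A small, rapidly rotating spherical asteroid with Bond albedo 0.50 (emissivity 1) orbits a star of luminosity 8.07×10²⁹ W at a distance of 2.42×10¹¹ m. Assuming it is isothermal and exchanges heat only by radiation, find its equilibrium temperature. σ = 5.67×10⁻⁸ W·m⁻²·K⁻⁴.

First find the stellar flux at distance d: S = L/(4πd²) = 8.07×10²⁹/(4π·(2.42×10¹¹)²) = 1.097×10⁶ W/m².
For an isothermal sphere, absorbed (1−a)S·πr² = emitted σ·4πr²·T⁴, so T⁴ = (1−a)S/(4σ).
T⁴ = 0.500·1.097×10⁶/(4·5.67×10⁻⁸) = 2.417×10¹² K⁴.

T ≈ 1250 K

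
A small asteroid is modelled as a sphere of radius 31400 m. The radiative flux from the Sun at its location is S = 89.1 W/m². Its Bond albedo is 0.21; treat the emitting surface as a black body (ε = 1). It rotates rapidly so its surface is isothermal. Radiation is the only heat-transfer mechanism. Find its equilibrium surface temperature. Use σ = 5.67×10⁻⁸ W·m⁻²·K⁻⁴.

T ≈ 133 K

At equilibrium, absorbed power = emitted power.
Absorbing cross-section = πr² = 3.097×10⁹ m²; emitting surface = 4πr² = 1.239×10¹⁰ m² (ratio 4).
(1−a)S·A_cross = εσ·A_surf·T⁴  ⇒  T⁴ = (1−a)S/(4σ).
T⁴ = 0.790·89.1/(4·5.67×10⁻⁸) = 3.104×10⁸ K⁴.
T = (3.104×10⁸)^(1/4).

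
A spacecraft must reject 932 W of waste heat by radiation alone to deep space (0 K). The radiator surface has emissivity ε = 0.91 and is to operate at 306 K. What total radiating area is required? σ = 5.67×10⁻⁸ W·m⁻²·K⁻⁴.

P = εσA T⁴ ⇒ A = P/(εσT⁴).
T⁴ = 8.768×10⁹ K⁴.
A = 932/(0.91 × 5.67×10⁻⁸ × 8.768×10⁹).

A ≈ 2.06 m²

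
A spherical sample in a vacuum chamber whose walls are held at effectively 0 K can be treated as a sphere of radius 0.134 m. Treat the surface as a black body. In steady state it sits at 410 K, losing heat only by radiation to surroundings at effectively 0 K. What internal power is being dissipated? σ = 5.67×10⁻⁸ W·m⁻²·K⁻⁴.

P ≈ 362 W

Steady state: P = εσA T⁴.
A = 4πr² = 0.2256 m²; T⁴ = (410)⁴ = 2.826×10¹⁰ K⁴.
P = 1.0 × 5.67×10⁻⁸ × 0.2256 × 2.826×10¹⁰.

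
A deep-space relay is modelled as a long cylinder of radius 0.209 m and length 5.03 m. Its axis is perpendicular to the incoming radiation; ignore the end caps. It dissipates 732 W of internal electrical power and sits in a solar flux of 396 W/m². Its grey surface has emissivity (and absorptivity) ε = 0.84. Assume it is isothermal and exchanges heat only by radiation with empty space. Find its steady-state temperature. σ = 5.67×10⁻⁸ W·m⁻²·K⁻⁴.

At steady state, absorbed solar power + internal power = radiated power.
Absorbed: α·S·A_cross = 0.84·396·2.103 = 699.4 W (cross-section 2rL).
Total input = 699.4 + 732 = 1431 W.
Radiated: εσ·A_surf·T⁴ with A_surf = 2πrL = 6.605 m².
T⁴ = 1431/(0.84·5.67×10⁻⁸·6.605) = 4.550×10⁹ K⁴.

T ≈ 260 K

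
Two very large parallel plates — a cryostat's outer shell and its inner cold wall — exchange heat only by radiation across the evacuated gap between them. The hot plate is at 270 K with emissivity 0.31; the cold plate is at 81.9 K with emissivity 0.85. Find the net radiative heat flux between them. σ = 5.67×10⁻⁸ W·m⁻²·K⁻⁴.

For two infinite grey parallel plates, q = σ(T₁⁴ − T₂⁴)/(1/ε₁ + 1/ε₂ − 1).
T₁⁴ − T₂⁴ = 5.314×10⁹ − 4.499×10⁷ = 5.269×10⁹ K⁴.
1/ε₁ + 1/ε₂ − 1 = 3.226 + 1.176 − 1 = 3.402.
q = 5.67×10⁻⁸ × 5.269×10⁹ / 3.402.

q ≈ 87.8 W/m²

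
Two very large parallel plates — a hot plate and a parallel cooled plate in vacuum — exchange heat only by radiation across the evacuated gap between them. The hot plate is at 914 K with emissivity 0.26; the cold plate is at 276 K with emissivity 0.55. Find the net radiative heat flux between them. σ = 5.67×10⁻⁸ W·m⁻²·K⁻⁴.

q ≈ 8410 W/m²

For two infinite grey parallel plates, q = σ(T₁⁴ − T₂⁴)/(1/ε₁ + 1/ε₂ − 1).
T₁⁴ − T₂⁴ = 6.979×10¹¹ − 5.803×10⁹ = 6.921×10¹¹ K⁴.
1/ε₁ + 1/ε₂ − 1 = 3.846 + 1.818 − 1 = 4.664.
q = 5.67×10⁻⁸ × 6.921×10¹¹ / 4.664.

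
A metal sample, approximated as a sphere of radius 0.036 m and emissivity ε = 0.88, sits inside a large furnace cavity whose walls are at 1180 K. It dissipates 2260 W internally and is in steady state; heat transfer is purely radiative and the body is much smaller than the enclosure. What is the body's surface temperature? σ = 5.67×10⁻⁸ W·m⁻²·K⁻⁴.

T ≈ 1470 K

For a small grey body in a large enclosure, net radiated power = εσA(T⁴ − T_w⁴).
Steady state: P = εσA(T⁴ − T_w⁴) with A = 4πr² = 0.01629 m².
T⁴ = P/(εσA) + T_w⁴ = 2260/(0.88·5.67×10⁻⁸·0.01629) + (1180)⁴
    = 2.781×10¹² + 1.939×10¹² = 4.720×10¹² K⁴.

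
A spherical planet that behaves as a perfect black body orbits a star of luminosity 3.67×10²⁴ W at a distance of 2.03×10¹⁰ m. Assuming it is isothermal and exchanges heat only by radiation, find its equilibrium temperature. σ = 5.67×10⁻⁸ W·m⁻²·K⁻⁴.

First find the stellar flux at distance d: S = L/(4πd²) = 3.67×10²⁴/(4π·(2.03×10¹⁰)²) = 708.7 W/m².
For an isothermal sphere, absorbed (1−a)S·πr² = emitted σ·4πr²·T⁴, so T⁴ = (1−a)S/(4σ).
T⁴ = 1.00·708.7/(4·5.67×10⁻⁸) = 3.125×10⁹ K⁴.

T ≈ 236 K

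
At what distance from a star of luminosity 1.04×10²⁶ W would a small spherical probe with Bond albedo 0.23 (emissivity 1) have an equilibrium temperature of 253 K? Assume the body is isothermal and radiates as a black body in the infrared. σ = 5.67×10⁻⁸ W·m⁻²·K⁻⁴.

d ≈ 8.28×10¹⁰ m

For an isothermal black-emitting sphere, (1−a)S·πr² = σ·4πr²·T⁴ ⇒ S = 4σT⁴/(1−a).
S = 4·5.67×10⁻⁸·(253)⁴/0.770 = 1207 W/m².
Flux falls as S = L/(4πd²), so d = √(L/(4πS)) = √(1.04×10²⁶/(4π·1207)).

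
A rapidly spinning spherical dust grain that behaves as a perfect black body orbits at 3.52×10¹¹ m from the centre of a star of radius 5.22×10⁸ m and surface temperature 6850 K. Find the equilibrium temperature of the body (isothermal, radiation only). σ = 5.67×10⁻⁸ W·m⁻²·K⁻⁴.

T ≈ 187 K

The star's surface emits σT_*⁴; at distance d the flux is S = σT_*⁴(R_*/d)².
S = 5.67×10⁻⁸·(6850)⁴·(5.22×10⁸/3.52×10¹¹)² = 274.5 W/m².
For an isothermal sphere T⁴ = (1−a)S/(4σ) = 1.210×10⁹ K⁴.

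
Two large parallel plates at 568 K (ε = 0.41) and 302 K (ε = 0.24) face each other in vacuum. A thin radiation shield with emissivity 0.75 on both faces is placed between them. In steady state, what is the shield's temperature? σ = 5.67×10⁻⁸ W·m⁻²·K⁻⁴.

T_s ≈ 510 K

In steady state the net flux on the hot side equals that on the cold side.
σ(T₁⁴−T_s⁴)/D₁ = σ(T_s⁴−T₂⁴)/D₂, with D₁ = 1/ε₁+1/ε_s−1 = 2.772, D₂ = 1/ε_s+1/ε₂−1 = 4.500.
Solve for T_s⁴: T_s⁴ = (D₂·T₁⁴ + D₁·T₂⁴)/(D₁+D₂) = 6.758×10¹⁰ K⁴.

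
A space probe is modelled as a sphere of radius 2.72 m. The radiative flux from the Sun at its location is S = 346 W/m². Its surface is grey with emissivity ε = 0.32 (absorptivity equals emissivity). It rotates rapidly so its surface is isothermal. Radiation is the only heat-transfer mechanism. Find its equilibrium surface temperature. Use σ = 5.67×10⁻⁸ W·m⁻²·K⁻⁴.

T ≈ 198 K

At equilibrium, absorbed power = emitted power.
Absorbing cross-section = πr² = 23.24 m²; emitting surface = 4πr² = 92.97 m² (ratio 4).
εS·A_cross = εσ·A_surf·T⁴  ⇒  T⁴ = S/(4σ)   (ε cancels).
T⁴ = 346/(4·5.67×10⁻⁸) = 1.526×10⁹ K⁴.
T = (1.526×10⁹)^(1/4).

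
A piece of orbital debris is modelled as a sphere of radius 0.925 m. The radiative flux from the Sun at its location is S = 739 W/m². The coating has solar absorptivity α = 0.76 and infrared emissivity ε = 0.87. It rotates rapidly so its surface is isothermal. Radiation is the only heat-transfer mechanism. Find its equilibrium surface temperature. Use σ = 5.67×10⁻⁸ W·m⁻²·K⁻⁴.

At equilibrium, absorbed power = emitted power.
Absorbing cross-section = πr² = 2.688 m²; emitting surface = 4πr² = 10.75 m² (ratio 4).
αS·A_cross = εσ·A_surf·T⁴  ⇒  T⁴ = αS/(ε·4σ).
T⁴ = 0.760·739/(0.87·4·5.67×10⁻⁸) = 2.846×10⁹ K⁴.
T = (2.846×10⁹)^(1/4).

T ≈ 231 K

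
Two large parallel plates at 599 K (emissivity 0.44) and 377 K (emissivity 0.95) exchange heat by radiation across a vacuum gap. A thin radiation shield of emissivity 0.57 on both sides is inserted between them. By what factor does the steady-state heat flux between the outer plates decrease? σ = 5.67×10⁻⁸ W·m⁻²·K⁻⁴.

factor ≈ 2.08

Without shield: q₀ = σΔ(T⁴)/(1/ε₁+1/ε₂−1) with denominator 2.325.
With shield the two gaps are in series; the resistances add: (1/ε₁+1/ε_s−1)+(1/ε_s+1/ε₂−1) = 3.027+1.807 = 4.834.
Heat-flux ratio q₀/q = 4.834/2.325.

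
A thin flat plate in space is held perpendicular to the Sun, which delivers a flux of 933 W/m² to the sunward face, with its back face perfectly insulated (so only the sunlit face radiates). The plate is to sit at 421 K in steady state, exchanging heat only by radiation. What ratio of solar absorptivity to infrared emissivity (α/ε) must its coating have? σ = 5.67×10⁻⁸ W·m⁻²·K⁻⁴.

Balance: αS·A = εσ·1A·T⁴ ⇒ α/ε = σT⁴/S.
α/ε = 5.67×10⁻⁸·(421)⁴/933 = 5.67×10⁻⁸·3.141×10¹⁰/933.

α/ε ≈ 1.91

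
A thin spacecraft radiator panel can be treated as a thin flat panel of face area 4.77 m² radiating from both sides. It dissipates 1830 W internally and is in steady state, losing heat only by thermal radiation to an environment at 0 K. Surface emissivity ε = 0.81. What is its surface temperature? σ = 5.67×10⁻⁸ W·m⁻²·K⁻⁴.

Steady state: internal power = radiated power, P = εσA T⁴.
Radiating area A = 2·4.77 = 9.540 m².
T⁴ = P/(εσA) = 1830/(0.81·5.67×10⁻⁸·9.540) = 4.177×10⁹ K⁴.
T = (4.177×10⁹)^(1/4).

T ≈ 254 K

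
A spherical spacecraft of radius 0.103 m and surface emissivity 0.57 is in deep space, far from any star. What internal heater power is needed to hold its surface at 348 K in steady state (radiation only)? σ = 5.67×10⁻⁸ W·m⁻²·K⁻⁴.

P = εσ·4πr²·T⁴.
4πr² = 0.1333 m²; T⁴ = 1.467×10¹⁰ K⁴.
P = 0.57·5.67×10⁻⁸·0.1333·1.467×10¹⁰.

P ≈ 63.2 W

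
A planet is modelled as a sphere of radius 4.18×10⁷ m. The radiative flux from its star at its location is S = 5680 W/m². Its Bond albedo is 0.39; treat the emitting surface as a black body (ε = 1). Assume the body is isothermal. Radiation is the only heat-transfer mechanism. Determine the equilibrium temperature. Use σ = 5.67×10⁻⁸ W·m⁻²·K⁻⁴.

T ≈ 352 K

At equilibrium, absorbed power = emitted power.
Absorbing cross-section = πr² = 5.489×10¹⁵ m²; emitting surface = 4πr² = 2.196×10¹⁶ m² (ratio 4).
(1−a)S·A_cross = εσ·A_surf·T⁴  ⇒  T⁴ = (1−a)S/(4σ).
T⁴ = 0.610·5680/(4·5.67×10⁻⁸) = 1.528×10¹⁰ K⁴.
T = (1.528×10¹⁰)^(1/4).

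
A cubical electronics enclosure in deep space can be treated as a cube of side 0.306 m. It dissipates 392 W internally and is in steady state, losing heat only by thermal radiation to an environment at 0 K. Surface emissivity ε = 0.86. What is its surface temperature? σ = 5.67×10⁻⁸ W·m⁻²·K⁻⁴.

Steady state: internal power = radiated power, P = εσA T⁴.
Radiating area A = 6L² = 0.5618 m².
T⁴ = P/(εσA) = 392/(0.86·5.67×10⁻⁸·0.5618) = 1.431×10¹⁰ K⁴.
T = (1.431×10¹⁰)^(1/4).

T ≈ 346 K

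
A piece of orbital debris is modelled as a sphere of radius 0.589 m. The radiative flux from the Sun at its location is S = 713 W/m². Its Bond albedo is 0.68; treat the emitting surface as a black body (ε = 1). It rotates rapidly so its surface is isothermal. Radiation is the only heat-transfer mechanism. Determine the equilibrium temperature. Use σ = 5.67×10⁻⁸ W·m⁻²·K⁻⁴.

T ≈ 178 K

At equilibrium, absorbed power = emitted power.
Absorbing cross-section = πr² = 1.090 m²; emitting surface = 4πr² = 4.360 m² (ratio 4).
(1−a)S·A_cross = εσ·A_surf·T⁴  ⇒  T⁴ = (1−a)S/(4σ).
T⁴ = 0.320·713/(4·5.67×10⁻⁸) = 1.006×10⁹ K⁴.
T = (1.006×10⁹)^(1/4).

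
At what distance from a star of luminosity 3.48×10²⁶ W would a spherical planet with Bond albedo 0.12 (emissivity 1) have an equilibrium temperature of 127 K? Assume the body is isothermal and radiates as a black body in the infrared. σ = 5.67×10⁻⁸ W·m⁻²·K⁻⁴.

For an isothermal black-emitting sphere, (1−a)S·πr² = σ·4πr²·T⁴ ⇒ S = 4σT⁴/(1−a).
S = 4·5.67×10⁻⁸·(127)⁴/0.880 = 67.05 W/m².
Flux falls as S = L/(4πd²), so d = √(L/(4πS)) = √(3.48×10²⁶/(4π·67.05)).

d ≈ 6.43×10¹¹ m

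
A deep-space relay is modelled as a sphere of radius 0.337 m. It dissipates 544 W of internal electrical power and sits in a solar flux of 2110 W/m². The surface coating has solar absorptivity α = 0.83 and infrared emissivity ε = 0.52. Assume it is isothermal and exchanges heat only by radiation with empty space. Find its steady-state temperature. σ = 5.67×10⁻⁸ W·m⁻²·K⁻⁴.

T ≈ 408 K

At steady state, absorbed solar power + internal power = radiated power.
Absorbed: α·S·A_cross = 0.83·2110·0.3568 = 624.8 W (cross-section πr²).
Total input = 624.8 + 544 = 1169 W.
Radiated: εσ·A_surf·T⁴ with A_surf = 4πr² = 1.427 m².
T⁴ = 1169/(0.52·5.67×10⁻⁸·1.427) = 2.778×10¹⁰ K⁴.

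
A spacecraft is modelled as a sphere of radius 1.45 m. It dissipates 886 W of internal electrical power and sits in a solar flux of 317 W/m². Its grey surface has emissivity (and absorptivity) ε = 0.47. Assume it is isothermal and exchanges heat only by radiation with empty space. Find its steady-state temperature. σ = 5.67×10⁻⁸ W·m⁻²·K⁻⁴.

T ≈ 227 K

At steady state, absorbed solar power + internal power = radiated power.
Absorbed: α·S·A_cross = 0.47·317·6.605 = 984.1 W (cross-section πr²).
Total input = 984.1 + 886 = 1870 W.
Radiated: εσ·A_surf·T⁴ with A_surf = 4πr² = 26.42 m².
T⁴ = 1870/(0.47·5.67×10⁻⁸·26.42) = 2.656×10⁹ K⁴.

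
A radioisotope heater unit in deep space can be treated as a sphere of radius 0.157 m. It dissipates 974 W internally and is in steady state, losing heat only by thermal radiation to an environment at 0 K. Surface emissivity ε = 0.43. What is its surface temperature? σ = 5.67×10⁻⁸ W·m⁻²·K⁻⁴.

T ≈ 599 K

Steady state: internal power = radiated power, P = εσA T⁴.
Radiating area A = 4πr² = 0.3097 m².
T⁴ = P/(εσA) = 974/(0.43·5.67×10⁻⁸·0.3097) = 1.290×10¹¹ K⁴.
T = (1.290×10¹¹)^(1/4).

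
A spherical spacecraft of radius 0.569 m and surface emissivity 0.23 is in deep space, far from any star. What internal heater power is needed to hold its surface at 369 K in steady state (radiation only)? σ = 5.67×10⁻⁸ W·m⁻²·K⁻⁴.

P = εσ·4πr²·T⁴.
4πr² = 4.069 m²; T⁴ = 1.854×10¹⁰ K⁴.
P = 0.23·5.67×10⁻⁸·4.069·1.854×10¹⁰.

P ≈ 984 W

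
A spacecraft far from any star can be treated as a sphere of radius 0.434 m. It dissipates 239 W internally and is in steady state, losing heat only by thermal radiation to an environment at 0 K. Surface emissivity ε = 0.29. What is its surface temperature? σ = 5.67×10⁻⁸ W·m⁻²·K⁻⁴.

Steady state: internal power = radiated power, P = εσA T⁴.
Radiating area A = 4πr² = 2.367 m².
T⁴ = P/(εσA) = 239/(0.29·5.67×10⁻⁸·2.367) = 6.141×10⁹ K⁴.
T = (6.141×10⁹)^(1/4).

T ≈ 280 K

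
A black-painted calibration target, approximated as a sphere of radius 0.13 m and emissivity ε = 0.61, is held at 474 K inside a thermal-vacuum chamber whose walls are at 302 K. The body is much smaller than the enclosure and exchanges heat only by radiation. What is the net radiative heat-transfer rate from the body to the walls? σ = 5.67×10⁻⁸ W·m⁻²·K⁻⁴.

For a small grey body in a large enclosure: P_net = εσA(T_body⁴ − T_wall⁴).
A = 4πr² = 0.2124 m²; T_body⁴ − T_wall⁴ = 5.048×10¹⁰ − 8.318×10⁹ = 4.216×10¹⁰ K⁴.
|P_net| = 0.61·5.67×10⁻⁸·0.2124·4.216×10¹⁰.

P_net ≈ 310 W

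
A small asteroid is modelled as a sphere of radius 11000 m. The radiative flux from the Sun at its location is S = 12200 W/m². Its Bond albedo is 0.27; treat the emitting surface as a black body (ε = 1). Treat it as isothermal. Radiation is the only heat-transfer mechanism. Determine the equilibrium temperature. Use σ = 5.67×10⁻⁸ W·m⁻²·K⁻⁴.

At equilibrium, absorbed power = emitted power.
Absorbing cross-section = πr² = 3.801×10⁸ m²; emitting surface = 4πr² = 1.521×10⁹ m² (ratio 4).
(1−a)S·A_cross = εσ·A_surf·T⁴  ⇒  T⁴ = (1−a)S/(4σ).
T⁴ = 0.730·12200/(4·5.67×10⁻⁸) = 3.927×10¹⁰ K⁴.
T = (3.927×10¹⁰)^(1/4).

T ≈ 445 K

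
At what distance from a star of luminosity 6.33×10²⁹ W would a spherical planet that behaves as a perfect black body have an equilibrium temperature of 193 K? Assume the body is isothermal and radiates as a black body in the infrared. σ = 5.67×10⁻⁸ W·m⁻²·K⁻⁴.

For an isothermal black-emitting sphere, (1−a)S·πr² = σ·4πr²·T⁴ ⇒ S = 4σT⁴/(1−a).
S = 4·5.67×10⁻⁸·(193)⁴/1.00 = 314.7 W/m².
Flux falls as S = L/(4πd²), so d = √(L/(4πS)) = √(6.33×10²⁹/(4π·314.7)).

d ≈ 1.27×10¹³ m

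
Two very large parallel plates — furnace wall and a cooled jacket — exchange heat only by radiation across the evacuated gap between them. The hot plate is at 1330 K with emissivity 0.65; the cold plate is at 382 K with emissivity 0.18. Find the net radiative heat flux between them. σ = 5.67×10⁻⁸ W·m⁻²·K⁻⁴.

q ≈ 28900 W/m²

For two infinite grey parallel plates, q = σ(T₁⁴ − T₂⁴)/(1/ε₁ + 1/ε₂ − 1).
T₁⁴ − T₂⁴ = 3.129×10¹² − 2.129×10¹⁰ = 3.108×10¹² K⁴.
1/ε₁ + 1/ε₂ − 1 = 1.538 + 5.556 − 1 = 6.094.
q = 5.67×10⁻⁸ × 3.108×10¹² / 6.094.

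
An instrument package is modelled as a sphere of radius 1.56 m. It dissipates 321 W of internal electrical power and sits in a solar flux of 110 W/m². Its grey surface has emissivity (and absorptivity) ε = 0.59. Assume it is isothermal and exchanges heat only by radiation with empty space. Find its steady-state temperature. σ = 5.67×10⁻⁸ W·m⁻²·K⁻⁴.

T ≈ 168 K

At steady state, absorbed solar power + internal power = radiated power.
Absorbed: α·S·A_cross = 0.59·110·7.645 = 496.2 W (cross-section πr²).
Total input = 496.2 + 321 = 817.2 W.
Radiated: εσ·A_surf·T⁴ with A_surf = 4πr² = 30.58 m².
T⁴ = 817.2/(0.59·5.67×10⁻⁸·30.58) = 7.988×10⁸ K⁴.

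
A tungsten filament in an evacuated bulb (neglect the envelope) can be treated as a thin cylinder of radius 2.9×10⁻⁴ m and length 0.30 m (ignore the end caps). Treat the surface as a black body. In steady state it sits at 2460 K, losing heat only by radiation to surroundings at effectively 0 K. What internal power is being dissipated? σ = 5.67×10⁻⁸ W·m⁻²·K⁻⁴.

P ≈ 1140 W

Steady state: P = εσA T⁴.
A = 2πrL = 5.466×10⁻⁴ m²; T⁴ = (2460)⁴ = 3.662×10¹³ K⁴.
P = 1.0 × 5.67×10⁻⁸ × 5.466×10⁻⁴ × 3.662×10¹³.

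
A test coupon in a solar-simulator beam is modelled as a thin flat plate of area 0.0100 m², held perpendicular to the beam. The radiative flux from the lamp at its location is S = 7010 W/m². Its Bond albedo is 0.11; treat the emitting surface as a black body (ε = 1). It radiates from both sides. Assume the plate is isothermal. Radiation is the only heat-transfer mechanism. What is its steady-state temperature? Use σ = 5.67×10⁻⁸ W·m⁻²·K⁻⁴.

T ≈ 484 K

At equilibrium, absorbed power = emitted power.
Absorbing cross-section = A = 0.01000 m²; emitting surface = 2A = 0.02000 m² (ratio 2).
(1−a)S·A_cross = εσ·A_surf·T⁴  ⇒  T⁴ = (1−a)S/(2σ).
T⁴ = 0.890·7010/(2·5.67×10⁻⁸) = 5.502×10¹⁰ K⁴.
T = (5.502×10¹⁰)^(1/4).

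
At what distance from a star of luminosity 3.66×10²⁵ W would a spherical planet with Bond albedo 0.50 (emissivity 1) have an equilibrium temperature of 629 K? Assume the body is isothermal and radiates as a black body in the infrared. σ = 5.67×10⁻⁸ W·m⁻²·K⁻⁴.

For an isothermal black-emitting sphere, (1−a)S·πr² = σ·4πr²·T⁴ ⇒ S = 4σT⁴/(1−a).
S = 4·5.67×10⁻⁸·(629)⁴/0.500 = 71000 W/m².
Flux falls as S = L/(4πd²), so d = √(L/(4πS)) = √(3.66×10²⁵/(4π·71000)).

d ≈ 6.40×10⁹ m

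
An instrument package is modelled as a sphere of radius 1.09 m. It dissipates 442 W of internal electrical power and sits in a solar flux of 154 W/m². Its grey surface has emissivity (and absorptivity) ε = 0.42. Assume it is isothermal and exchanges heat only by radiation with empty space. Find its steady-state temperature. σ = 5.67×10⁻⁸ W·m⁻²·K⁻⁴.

At steady state, absorbed solar power + internal power = radiated power.
Absorbed: α·S·A_cross = 0.42·154·3.733 = 241.4 W (cross-section πr²).
Total input = 241.4 + 442 = 683.4 W.
Radiated: εσ·A_surf·T⁴ with A_surf = 4πr² = 14.93 m².
T⁴ = 683.4/(0.42·5.67×10⁻⁸·14.93) = 1.922×10⁹ K⁴.

T ≈ 209 K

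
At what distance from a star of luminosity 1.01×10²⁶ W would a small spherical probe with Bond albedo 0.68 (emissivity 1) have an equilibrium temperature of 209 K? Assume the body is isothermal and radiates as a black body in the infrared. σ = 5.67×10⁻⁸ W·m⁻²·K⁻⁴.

For an isothermal black-emitting sphere, (1−a)S·πr² = σ·4πr²·T⁴ ⇒ S = 4σT⁴/(1−a).
S = 4·5.67×10⁻⁸·(209)⁴/0.320 = 1352 W/m².
Flux falls as S = L/(4πd²), so d = √(L/(4πS)) = √(1.01×10²⁶/(4π·1352)).

d ≈ 7.71×10¹⁰ m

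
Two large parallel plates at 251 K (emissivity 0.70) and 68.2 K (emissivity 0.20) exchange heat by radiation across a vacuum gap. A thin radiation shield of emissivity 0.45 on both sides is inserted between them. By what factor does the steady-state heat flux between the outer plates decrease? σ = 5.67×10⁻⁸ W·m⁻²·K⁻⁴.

factor ≈ 1.63

Without shield: q₀ = σΔ(T⁴)/(1/ε₁+1/ε₂−1) with denominator 5.429.
With shield the two gaps are in series; the resistances add: (1/ε₁+1/ε_s−1)+(1/ε_s+1/ε₂−1) = 2.651+6.222 = 8.873.
Heat-flux ratio q₀/q = 8.873/5.429.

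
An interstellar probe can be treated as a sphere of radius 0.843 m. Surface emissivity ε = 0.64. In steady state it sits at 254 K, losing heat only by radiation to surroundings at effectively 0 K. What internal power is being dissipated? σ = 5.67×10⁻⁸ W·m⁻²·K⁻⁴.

Steady state: P = εσA T⁴.
A = 4πr² = 8.930 m²; T⁴ = (254)⁴ = 4.162×10⁹ K⁴.
P = 0.64 × 5.67×10⁻⁸ × 8.930 × 4.162×10⁹.

P ≈ 1350 W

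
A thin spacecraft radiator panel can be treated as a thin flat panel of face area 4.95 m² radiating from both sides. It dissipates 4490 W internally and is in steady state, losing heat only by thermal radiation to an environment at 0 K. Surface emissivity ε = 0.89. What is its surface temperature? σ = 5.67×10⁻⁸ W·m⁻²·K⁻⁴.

Steady state: internal power = radiated power, P = εσA T⁴.
Radiating area A = 2·4.95 = 9.900 m².
T⁴ = P/(εσA) = 4490/(0.89·5.67×10⁻⁸·9.900) = 8.987×10⁹ K⁴.
T = (8.987×10⁹)^(1/4).

T ≈ 308 K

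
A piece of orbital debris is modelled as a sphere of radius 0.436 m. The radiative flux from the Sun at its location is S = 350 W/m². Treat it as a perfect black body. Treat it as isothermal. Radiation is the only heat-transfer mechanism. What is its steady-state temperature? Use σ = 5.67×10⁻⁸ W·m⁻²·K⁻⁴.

T ≈ 198 K

At equilibrium, absorbed power = emitted power.
Absorbing cross-section = πr² = 0.5972 m²; emitting surface = 4πr² = 2.389 m² (ratio 4).
S·A_cross = εσ·A_surf·T⁴  ⇒  T⁴ = S/(4σ).
T⁴ = 1.00·350/(4·5.67×10⁻⁸) = 1.543×10⁹ K⁴.
T = (1.543×10⁹)^(1/4).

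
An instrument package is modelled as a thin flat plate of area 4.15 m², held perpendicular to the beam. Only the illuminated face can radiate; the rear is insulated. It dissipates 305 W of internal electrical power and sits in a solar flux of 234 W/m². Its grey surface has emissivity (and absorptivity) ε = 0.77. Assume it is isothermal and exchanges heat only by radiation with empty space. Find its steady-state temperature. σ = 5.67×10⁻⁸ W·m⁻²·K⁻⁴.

T ≈ 276 K

At steady state, absorbed solar power + internal power = radiated power.
Absorbed: α·S·A_cross = 0.77·234·4.150 = 747.7 W (cross-section A).
Total input = 747.7 + 305 = 1053 W.
Radiated: εσ·A_surf·T⁴ with A_surf = A = 4.150 m².
T⁴ = 1053/(0.77·5.67×10⁻⁸·4.150) = 5.810×10⁹ K⁴.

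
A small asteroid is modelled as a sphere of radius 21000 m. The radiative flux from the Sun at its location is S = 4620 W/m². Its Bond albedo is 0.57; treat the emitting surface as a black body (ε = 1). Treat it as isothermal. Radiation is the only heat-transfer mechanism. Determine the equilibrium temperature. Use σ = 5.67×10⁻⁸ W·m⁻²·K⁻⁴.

T ≈ 306 K

At equilibrium, absorbed power = emitted power.
Absorbing cross-section = πr² = 1.385×10⁹ m²; emitting surface = 4πr² = 5.542×10⁹ m² (ratio 4).
(1−a)S·A_cross = εσ·A_surf·T⁴  ⇒  T⁴ = (1−a)S/(4σ).
T⁴ = 0.430·4620/(4·5.67×10⁻⁸) = 8.759×10⁹ K⁴.
T = (8.759×10⁹)^(1/4).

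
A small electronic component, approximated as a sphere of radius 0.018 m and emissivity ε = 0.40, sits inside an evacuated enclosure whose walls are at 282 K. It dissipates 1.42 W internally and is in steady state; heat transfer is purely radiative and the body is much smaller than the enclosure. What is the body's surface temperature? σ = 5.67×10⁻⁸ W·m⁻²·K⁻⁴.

T ≈ 384 K

For a small grey body in a large enclosure, net radiated power = εσA(T⁴ − T_w⁴).
Steady state: P = εσA(T⁴ − T_w⁴) with A = 4πr² = 0.004072 m².
T⁴ = P/(εσA) + T_w⁴ = 1.42/(0.40·5.67×10⁻⁸·0.004072) + (282)⁴
    = 1.538×10¹⁰ + 6.324×10⁹ = 2.170×10¹⁰ K⁴.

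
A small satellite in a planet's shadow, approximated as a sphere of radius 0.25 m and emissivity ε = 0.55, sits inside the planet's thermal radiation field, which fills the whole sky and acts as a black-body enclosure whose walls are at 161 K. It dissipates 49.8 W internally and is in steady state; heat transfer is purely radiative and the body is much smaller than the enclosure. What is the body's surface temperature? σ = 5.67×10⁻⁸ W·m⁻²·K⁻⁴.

For a small grey body in a large enclosure, net radiated power = εσA(T⁴ − T_w⁴).
Steady state: P = εσA(T⁴ − T_w⁴) with A = 4πr² = 0.7854 m².
T⁴ = P/(εσA) + T_w⁴ = 49.8/(0.55·5.67×10⁻⁸·0.7854) + (161)⁴
    = 2.033×10⁹ + 6.719×10⁸ = 2.705×10⁹ K⁴.

T ≈ 228 K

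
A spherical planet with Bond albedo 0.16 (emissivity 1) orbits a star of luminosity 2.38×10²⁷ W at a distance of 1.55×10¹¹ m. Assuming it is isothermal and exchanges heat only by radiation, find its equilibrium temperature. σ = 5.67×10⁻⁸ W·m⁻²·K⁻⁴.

First find the stellar flux at distance d: S = L/(4πd²) = 2.38×10²⁷/(4π·(1.55×10¹¹)²) = 7883 W/m².
For an isothermal sphere, absorbed (1−a)S·πr² = emitted σ·4πr²·T⁴, so T⁴ = (1−a)S/(4σ).
T⁴ = 0.840·7883/(4·5.67×10⁻⁸) = 2.920×10¹⁰ K⁴.

T ≈ 413 K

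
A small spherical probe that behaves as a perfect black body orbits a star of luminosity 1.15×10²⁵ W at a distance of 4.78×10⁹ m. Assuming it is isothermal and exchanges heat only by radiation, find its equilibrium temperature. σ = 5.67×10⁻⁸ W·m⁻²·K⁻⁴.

T ≈ 648 K

First find the stellar flux at distance d: S = L/(4πd²) = 1.15×10²⁵/(4π·(4.78×10⁹)²) = 40050 W/m².
For an isothermal sphere, absorbed (1−a)S·πr² = emitted σ·4πr²·T⁴, so T⁴ = (1−a)S/(4σ).
T⁴ = 1.00·40050/(4·5.67×10⁻⁸) = 1.766×10¹¹ K⁴.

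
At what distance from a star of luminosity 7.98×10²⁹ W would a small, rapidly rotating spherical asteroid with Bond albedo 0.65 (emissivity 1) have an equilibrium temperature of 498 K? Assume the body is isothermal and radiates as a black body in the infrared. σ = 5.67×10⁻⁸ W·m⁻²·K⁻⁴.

For an isothermal black-emitting sphere, (1−a)S·πr² = σ·4πr²·T⁴ ⇒ S = 4σT⁴/(1−a).
S = 4·5.67×10⁻⁸·(498)⁴/0.350 = 39860 W/m².
Flux falls as S = L/(4πd²), so d = √(L/(4πS)) = √(7.98×10²⁹/(4π·39860)).

d ≈ 1.26×10¹² m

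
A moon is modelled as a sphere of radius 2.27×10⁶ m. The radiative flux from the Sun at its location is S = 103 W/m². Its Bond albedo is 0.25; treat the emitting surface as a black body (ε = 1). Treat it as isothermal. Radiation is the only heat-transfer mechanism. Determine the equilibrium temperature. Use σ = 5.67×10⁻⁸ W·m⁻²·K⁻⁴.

At equilibrium, absorbed power = emitted power.
Absorbing cross-section = πr² = 1.619×10¹³ m²; emitting surface = 4πr² = 6.475×10¹³ m² (ratio 4).
(1−a)S·A_cross = εσ·A_surf·T⁴  ⇒  T⁴ = (1−a)S/(4σ).
T⁴ = 0.750·103/(4·5.67×10⁻⁸) = 3.406×10⁸ K⁴.
T = (3.406×10⁸)^(1/4).

T ≈ 136 K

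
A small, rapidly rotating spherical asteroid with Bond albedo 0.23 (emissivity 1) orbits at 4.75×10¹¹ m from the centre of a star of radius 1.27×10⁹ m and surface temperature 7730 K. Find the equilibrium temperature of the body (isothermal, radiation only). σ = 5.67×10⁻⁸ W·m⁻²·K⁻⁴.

T ≈ 265 K

The star's surface emits σT_*⁴; at distance d the flux is S = σT_*⁴(R_*/d)².
S = 5.67×10⁻⁸·(7730)⁴·(1.27×10⁹/4.75×10¹¹)² = 1447 W/m².
For an isothermal sphere T⁴ = (1−a)S/(4σ) = 4.913×10⁹ K⁴.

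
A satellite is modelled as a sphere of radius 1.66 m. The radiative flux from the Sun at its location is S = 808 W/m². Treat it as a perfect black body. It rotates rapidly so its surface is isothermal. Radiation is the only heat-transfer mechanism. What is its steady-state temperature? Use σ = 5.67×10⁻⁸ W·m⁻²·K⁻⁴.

T ≈ 244 K

At equilibrium, absorbed power = emitted power.
Absorbing cross-section = πr² = 8.657 m²; emitting surface = 4πr² = 34.63 m² (ratio 4).
S·A_cross = εσ·A_surf·T⁴  ⇒  T⁴ = S/(4σ).
T⁴ = 1.00·808/(4·5.67×10⁻⁸) = 3.563×10⁹ K⁴.
T = (3.563×10⁹)^(1/4).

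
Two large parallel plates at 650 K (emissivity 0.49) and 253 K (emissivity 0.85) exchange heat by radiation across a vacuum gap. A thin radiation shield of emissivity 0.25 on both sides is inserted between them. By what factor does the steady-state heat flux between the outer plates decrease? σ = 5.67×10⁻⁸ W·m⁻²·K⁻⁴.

Without shield: q₀ = σΔ(T⁴)/(1/ε₁+1/ε₂−1) with denominator 2.217.
With shield the two gaps are in series; the resistances add: (1/ε₁+1/ε_s−1)+(1/ε_s+1/ε₂−1) = 5.041+4.176 = 9.217.
Heat-flux ratio q₀/q = 9.217/2.217.

factor ≈ 4.16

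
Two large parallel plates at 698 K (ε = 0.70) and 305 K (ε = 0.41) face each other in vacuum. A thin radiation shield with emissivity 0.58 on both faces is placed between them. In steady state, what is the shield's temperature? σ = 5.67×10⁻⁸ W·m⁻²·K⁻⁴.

T_s ≈ 617 K

In steady state the net flux on the hot side equals that on the cold side.
σ(T₁⁴−T_s⁴)/D₁ = σ(T_s⁴−T₂⁴)/D₂, with D₁ = 1/ε₁+1/ε_s−1 = 2.153, D₂ = 1/ε_s+1/ε₂−1 = 3.163.
Solve for T_s⁴: T_s⁴ = (D₂·T₁⁴ + D₁·T₂⁴)/(D₁+D₂) = 1.447×10¹¹ K⁴.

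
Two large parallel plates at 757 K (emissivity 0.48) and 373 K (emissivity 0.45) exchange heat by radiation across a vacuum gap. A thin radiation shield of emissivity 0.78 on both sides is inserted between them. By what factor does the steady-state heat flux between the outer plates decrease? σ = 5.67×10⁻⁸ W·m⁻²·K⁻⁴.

factor ≈ 1.47

Without shield: q₀ = σΔ(T⁴)/(1/ε₁+1/ε₂−1) with denominator 3.306.
With shield the two gaps are in series; the resistances add: (1/ε₁+1/ε_s−1)+(1/ε_s+1/ε₂−1) = 2.365+2.504 = 4.870.
Heat-flux ratio q₀/q = 4.870/3.306.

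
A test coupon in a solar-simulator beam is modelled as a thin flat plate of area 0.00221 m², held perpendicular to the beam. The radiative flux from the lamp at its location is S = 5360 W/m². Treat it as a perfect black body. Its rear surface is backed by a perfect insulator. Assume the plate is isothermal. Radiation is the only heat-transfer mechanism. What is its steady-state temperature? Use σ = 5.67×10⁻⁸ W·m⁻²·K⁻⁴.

T ≈ 554 K

At equilibrium, absorbed power = emitted power.
Absorbing cross-section = A = 0.002210 m²; emitting surface = A = 0.002210 m² (ratio 1).
S·A_cross = εσ·A_surf·T⁴  ⇒  T⁴ = S/(1σ).
T⁴ = 1.00·5360/(1·5.67×10⁻⁸) = 9.453×10¹⁰ K⁴.
T = (9.453×10¹⁰)^(1/4).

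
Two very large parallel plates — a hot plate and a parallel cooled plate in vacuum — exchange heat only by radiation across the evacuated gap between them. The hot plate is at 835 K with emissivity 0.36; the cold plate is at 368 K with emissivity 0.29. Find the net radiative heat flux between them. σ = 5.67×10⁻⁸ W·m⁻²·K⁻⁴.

For two infinite grey parallel plates, q = σ(T₁⁴ − T₂⁴)/(1/ε₁ + 1/ε₂ − 1).
T₁⁴ − T₂⁴ = 4.861×10¹¹ − 1.834×10¹⁰ = 4.678×10¹¹ K⁴.
1/ε₁ + 1/ε₂ − 1 = 2.778 + 3.448 − 1 = 5.226.
q = 5.67×10⁻⁸ × 4.678×10¹¹ / 5.226.

q ≈ 5080 W/m²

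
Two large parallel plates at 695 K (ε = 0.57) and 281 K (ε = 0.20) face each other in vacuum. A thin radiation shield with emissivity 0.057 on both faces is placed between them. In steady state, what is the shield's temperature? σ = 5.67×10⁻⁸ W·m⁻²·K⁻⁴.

T_s ≈ 599 K

In steady state the net flux on the hot side equals that on the cold side.
σ(T₁⁴−T_s⁴)/D₁ = σ(T_s⁴−T₂⁴)/D₂, with D₁ = 1/ε₁+1/ε_s−1 = 18.30, D₂ = 1/ε_s+1/ε₂−1 = 21.54.
Solve for T_s⁴: T_s⁴ = (D₂·T₁⁴ + D₁·T₂⁴)/(D₁+D₂) = 1.290×10¹¹ K⁴.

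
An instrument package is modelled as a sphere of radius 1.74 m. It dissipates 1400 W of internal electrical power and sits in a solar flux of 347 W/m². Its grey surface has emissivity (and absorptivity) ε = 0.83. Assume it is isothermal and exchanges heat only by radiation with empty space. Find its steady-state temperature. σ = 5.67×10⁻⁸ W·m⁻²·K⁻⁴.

At steady state, absorbed solar power + internal power = radiated power.
Absorbed: α·S·A_cross = 0.83·347·9.511 = 2739 W (cross-section πr²).
Total input = 2739 + 1400 = 4139 W.
Radiated: εσ·A_surf·T⁴ with A_surf = 4πr² = 38.05 m².
T⁴ = 4139/(0.83·5.67×10⁻⁸·38.05) = 2.312×10⁹ K⁴.

T ≈ 219 K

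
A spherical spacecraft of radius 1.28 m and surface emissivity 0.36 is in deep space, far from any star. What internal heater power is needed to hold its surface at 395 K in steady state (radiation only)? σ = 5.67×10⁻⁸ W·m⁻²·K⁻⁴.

P = εσ·4πr²·T⁴.
4πr² = 20.59 m²; T⁴ = 2.434×10¹⁰ K⁴.
P = 0.36·5.67×10⁻⁸·20.59·2.434×10¹⁰.

P ≈ 10200 W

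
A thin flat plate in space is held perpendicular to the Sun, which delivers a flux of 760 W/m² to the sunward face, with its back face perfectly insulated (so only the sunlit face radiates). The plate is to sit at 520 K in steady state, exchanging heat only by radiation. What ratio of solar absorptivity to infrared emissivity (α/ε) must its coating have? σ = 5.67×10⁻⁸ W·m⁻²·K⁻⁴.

α/ε ≈ 5.45

Balance: αS·A = εσ·1A·T⁴ ⇒ α/ε = σT⁴/S.
α/ε = 5.67×10⁻⁸·(520)⁴/760 = 5.67×10⁻⁸·7.312×10¹⁰/760.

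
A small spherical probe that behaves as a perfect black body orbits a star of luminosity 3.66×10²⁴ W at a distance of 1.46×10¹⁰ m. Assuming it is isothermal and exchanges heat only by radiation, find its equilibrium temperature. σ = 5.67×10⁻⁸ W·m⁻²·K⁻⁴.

T ≈ 279 K

First find the stellar flux at distance d: S = L/(4πd²) = 3.66×10²⁴/(4π·(1.46×10¹⁰)²) = 1366 W/m².
For an isothermal sphere, absorbed (1−a)S·πr² = emitted σ·4πr²·T⁴, so T⁴ = (1−a)S/(4σ).
T⁴ = 1.00·1366/(4·5.67×10⁻⁸) = 6.025×10⁹ K⁴.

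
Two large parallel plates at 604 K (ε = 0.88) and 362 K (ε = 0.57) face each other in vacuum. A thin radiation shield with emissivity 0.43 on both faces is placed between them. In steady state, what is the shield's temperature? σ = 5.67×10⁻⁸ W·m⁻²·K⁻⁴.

In steady state the net flux on the hot side equals that on the cold side.
σ(T₁⁴−T_s⁴)/D₁ = σ(T_s⁴−T₂⁴)/D₂, with D₁ = 1/ε₁+1/ε_s−1 = 2.462, D₂ = 1/ε_s+1/ε₂−1 = 3.080.
Solve for T_s⁴: T_s⁴ = (D₂·T₁⁴ + D₁·T₂⁴)/(D₁+D₂) = 8.160×10¹⁰ K⁴.

T_s ≈ 534 K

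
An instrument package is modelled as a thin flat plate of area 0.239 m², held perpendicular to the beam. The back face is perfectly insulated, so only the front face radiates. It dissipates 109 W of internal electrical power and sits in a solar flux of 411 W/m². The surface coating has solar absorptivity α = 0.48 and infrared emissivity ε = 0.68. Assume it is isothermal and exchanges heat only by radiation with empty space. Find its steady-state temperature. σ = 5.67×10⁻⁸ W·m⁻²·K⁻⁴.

At steady state, absorbed solar power + internal power = radiated power.
Absorbed: α·S·A_cross = 0.48·411·0.2390 = 47.15 W (cross-section A).
Total input = 47.15 + 109 = 156.1 W.
Radiated: εσ·A_surf·T⁴ with A_surf = A = 0.2390 m².
T⁴ = 156.1/(0.68·5.67×10⁻⁸·0.2390) = 1.695×10¹⁰ K⁴.

T ≈ 361 K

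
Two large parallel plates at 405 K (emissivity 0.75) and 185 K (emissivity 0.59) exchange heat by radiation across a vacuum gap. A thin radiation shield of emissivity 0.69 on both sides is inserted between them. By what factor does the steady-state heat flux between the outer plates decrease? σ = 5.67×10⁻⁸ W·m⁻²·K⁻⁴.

factor ≈ 1.94

Without shield: q₀ = σΔ(T⁴)/(1/ε₁+1/ε₂−1) with denominator 2.028.
With shield the two gaps are in series; the resistances add: (1/ε₁+1/ε_s−1)+(1/ε_s+1/ε₂−1) = 1.783+2.144 = 3.927.
Heat-flux ratio q₀/q = 3.927/2.028.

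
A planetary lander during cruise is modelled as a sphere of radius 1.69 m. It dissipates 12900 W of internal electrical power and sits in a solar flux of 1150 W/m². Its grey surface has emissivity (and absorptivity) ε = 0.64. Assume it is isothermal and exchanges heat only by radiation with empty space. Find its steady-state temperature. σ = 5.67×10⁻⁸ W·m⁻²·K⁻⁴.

At steady state, absorbed solar power + internal power = radiated power.
Absorbed: α·S·A_cross = 0.64·1150·8.973 = 6604 W (cross-section πr²).
Total input = 6604 + 12900 = 19500 W.
Radiated: εσ·A_surf·T⁴ with A_surf = 4πr² = 35.89 m².
T⁴ = 19500/(0.64·5.67×10⁻⁸·35.89) = 1.498×10¹⁰ K⁴.

T ≈ 350 K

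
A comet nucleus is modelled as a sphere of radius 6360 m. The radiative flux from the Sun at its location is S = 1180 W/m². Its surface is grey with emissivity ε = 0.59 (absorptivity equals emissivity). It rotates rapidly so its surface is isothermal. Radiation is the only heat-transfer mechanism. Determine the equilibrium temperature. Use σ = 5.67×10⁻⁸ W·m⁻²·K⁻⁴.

T ≈ 269 K

At equilibrium, absorbed power = emitted power.
Absorbing cross-section = πr² = 1.271×10⁸ m²; emitting surface = 4πr² = 5.083×10⁸ m² (ratio 4).
εS·A_cross = εσ·A_surf·T⁴  ⇒  T⁴ = S/(4σ)   (ε cancels).
T⁴ = 1180/(4·5.67×10⁻⁸) = 5.203×10⁹ K⁴.
T = (5.203×10⁹)^(1/4).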